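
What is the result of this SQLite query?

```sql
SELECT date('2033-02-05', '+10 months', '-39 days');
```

2033-10-27

Adding +10 months to 2033-02-05 gives 2033-12-05.
Going back 5 days from 2033-12-05 reaches 2033-11-30 (last day of November, 30 days).
Going back 30 days from 2033-11-30 reaches 2033-10-31 (last day of October, 31 days).
Going back 4 days within October lands on 2033-10-27.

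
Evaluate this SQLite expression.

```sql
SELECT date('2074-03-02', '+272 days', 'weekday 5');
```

Applying '+272 days' to 2074-03-02: counting 272 days forward gives 2074-11-29.
`weekday 5` advances to the next Friday; 2074-11-29 is a Thursday, so it moves forward to 2074-11-30.

2074-11-30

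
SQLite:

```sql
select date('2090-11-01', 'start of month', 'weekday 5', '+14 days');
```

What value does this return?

2090-11-17

`start of month` rewinds 2090-11-01 to 2090-11-01.
`weekday 5` advances to the next Friday; 2090-11-01 is a Wednesday, so it moves forward to 2090-11-03.
Advancing 14 more days within November lands on 2090-11-17.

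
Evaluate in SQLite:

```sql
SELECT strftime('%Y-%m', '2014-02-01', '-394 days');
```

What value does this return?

2013-01

First apply '-394 days': 2014-02-01 → 2013-01-03.
`%Y-%m` extracts the year-month: 2013-01.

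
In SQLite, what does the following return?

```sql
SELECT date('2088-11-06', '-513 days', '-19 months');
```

2085-11-12

Applying '-513 days' to 2088-11-06: counting 513 days back gives 2087-06-12.
Adding -19 months to 2087-06-12 gives 2085-11-12.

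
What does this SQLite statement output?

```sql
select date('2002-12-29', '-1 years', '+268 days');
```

Adding -1 year to 2002-12-29 gives 2001-12-29.
Applying '+268 days' to 2001-12-29: counting 268 days forward gives 2002-09-23.

2002-09-23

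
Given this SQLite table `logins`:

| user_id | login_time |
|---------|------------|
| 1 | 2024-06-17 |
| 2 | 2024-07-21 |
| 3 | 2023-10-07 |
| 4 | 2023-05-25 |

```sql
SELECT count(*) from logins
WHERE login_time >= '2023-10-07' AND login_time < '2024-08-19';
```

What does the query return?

Rows in [2023-10-07, 2024-08-19): 2024-06-17, 2024-07-21, 2023-10-07 → 3 rows.

3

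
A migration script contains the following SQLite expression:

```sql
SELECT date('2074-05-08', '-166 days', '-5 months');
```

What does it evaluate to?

Applying '-166 days' to 2074-05-08: counting 166 days back gives 2073-11-23.
Adding -5 months to 2073-11-23 gives 2073-06-23.

2073-06-23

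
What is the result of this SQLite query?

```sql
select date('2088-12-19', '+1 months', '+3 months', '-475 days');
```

2087-12-31

Adding +1 month to 2088-12-19 gives 2089-01-19.
Adding +3 months to 2089-01-19 gives 2089-04-19.
Applying '-475 days' to 2089-04-19: counting 475 days back gives 2087-12-31.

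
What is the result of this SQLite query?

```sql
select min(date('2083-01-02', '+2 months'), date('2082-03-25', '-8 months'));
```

date('2083-01-02', '+2 months') → 2083-03-02.
date('2082-03-25', '-8 months') → 2081-07-25.
Earlier of the two is 2081-07-25.

2081-07-25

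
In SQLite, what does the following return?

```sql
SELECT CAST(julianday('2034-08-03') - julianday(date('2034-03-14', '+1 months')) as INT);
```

Adding +1 month to 2034-03-14 gives 2034-04-14.
16 days remain in April 2034 after the 14th (30 − 14).
May 2034: 31 days.
June 2034: 30 days.
July 2034: 31 days.
Then 3 days into August 2034.
Total: 16 + 31 + 30 + 31 + 3 = 111.

111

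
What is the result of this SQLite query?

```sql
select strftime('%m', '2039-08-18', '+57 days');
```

First apply '+57 days': 2039-08-18 → 2039-10-14.
`%m` extracts the 2-digit month (01-12): 10.

10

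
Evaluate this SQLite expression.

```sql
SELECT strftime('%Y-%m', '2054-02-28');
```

`%Y-%m` extracts the year-month: 2054-02.

2054-02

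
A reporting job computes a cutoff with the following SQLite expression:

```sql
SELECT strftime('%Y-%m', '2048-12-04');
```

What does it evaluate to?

`%Y-%m` extracts the year-month: 2048-12.

2048-12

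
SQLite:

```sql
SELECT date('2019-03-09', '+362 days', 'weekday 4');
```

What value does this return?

Applying '+362 days' to 2019-03-09: counting 362 days forward gives 2020-03-05.
`weekday 4` advances to the next Thursday; 2020-03-05 is already a Thursday, so it stays at 2020-03-05.

2020-03-05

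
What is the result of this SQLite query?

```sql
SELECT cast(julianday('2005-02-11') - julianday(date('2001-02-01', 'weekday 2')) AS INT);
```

`weekday 2` advances to the next Tuesday; 2001-02-01 is a Thursday, so it moves forward to 2001-02-06.
22 days remain in February 2001 after the 6th (28 − 6).
Full months from March 2001 through January 2005 contribute their day counts.
Then 11 days into February 2005.
Total: 22 + 31 + 30 + 31 + 30 + 31 + 31 + 30 + 31 + 30 + 31 + 31 + 28 + 31 + 30 + 31 + 30 + 31 + 31 + 30 + 31 + 30 + 31 + 31 + 28 + 31 + 30 + 31 + 30 + 31 + 31 + 30 + 31 + 30 + 31 + 31 + 29 + 31 + 30 + 31 + 30 + 31 + 31 + 30 + 31 + 30 + 31 + 31 + 11 = 1466.

1466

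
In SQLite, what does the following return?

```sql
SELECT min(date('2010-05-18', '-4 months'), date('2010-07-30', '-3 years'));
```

2007-07-30

date('2010-05-18', '-4 months') → 2010-01-18.
date('2010-07-30', '-3 years') → 2007-07-30.
Earlier of the two is 2007-07-30.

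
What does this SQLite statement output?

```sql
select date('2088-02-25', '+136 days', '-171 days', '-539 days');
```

2086-07-31

Applying '+136 days' to 2088-02-25: counting 136 days forward gives 2088-07-10.
Applying '-171 days' to 2088-07-10: counting 171 days back gives 2088-01-21.
Applying '-539 days' to 2088-01-21: counting 539 days back gives 2086-07-31.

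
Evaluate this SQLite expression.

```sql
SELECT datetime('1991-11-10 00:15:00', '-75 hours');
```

1991-11-06 21:15:00

-75 hours from 1991-11-10 00:15:00 is 1991-11-06 21:15:00 (crosses midnight).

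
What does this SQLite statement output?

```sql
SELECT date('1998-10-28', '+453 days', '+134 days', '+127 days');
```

Applying '+453 days' to 1998-10-28: counting 453 days forward gives 2000-01-24.
Applying '+134 days' to 2000-01-24: counting 134 days forward gives 2000-06-06.
Applying '+127 days' to 2000-06-06: counting 127 days forward gives 2000-10-11.

2000-10-11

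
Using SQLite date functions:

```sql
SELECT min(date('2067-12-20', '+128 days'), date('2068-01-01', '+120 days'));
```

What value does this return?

2068-04-26

date('2067-12-20', '+128 days') → 2068-04-26.
date('2068-01-01', '+120 days') → 2068-04-30.
Earlier of the two is 2068-04-26.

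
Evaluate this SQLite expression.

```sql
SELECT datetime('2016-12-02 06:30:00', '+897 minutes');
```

2016-12-02 21:27:00

897 minutes = 14h 57m; +897 minutes from 2016-12-02 06:30:00 is 2016-12-02 21:27:00.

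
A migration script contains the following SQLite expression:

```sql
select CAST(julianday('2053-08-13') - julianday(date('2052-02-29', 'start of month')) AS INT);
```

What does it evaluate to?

559

`start of month` rewinds 2052-02-29 to 2052-02-01.
28 days remain in February 2052 after the 1st (29 − 1).
Full months from March 2052 through July 2053 contribute their day counts.
Then 13 days into August 2053.
Total: 28 + 31 + 30 + 31 + 30 + 31 + 31 + 30 + 31 + 30 + 31 + 31 + 28 + 31 + 30 + 31 + 30 + 31 + 13 = 559.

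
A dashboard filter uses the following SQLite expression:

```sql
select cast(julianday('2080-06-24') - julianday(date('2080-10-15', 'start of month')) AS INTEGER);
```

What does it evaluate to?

`start of month` rewinds 2080-10-15 to 2080-10-01.
6 days remain in June 2080 after the 24th (30 − 24).
July 2080: 31 days.
August 2080: 31 days.
September 2080: 30 days.
Then 1 day into October 2080.
Total: 6 + 31 + 31 + 30 + 1 = 99.
The subtraction is earlier − later, so the result is −99 → -99.

-99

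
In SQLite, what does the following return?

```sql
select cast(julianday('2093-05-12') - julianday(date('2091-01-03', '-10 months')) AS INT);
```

Adding -10 months to 2091-01-03 gives 2090-03-03.
28 days remain in March 2090 after the 3rd (31 − 3).
Full months from April 2090 through April 2093 contribute their day counts.
Then 12 days into May 2093.
Total: 28 + 30 + 31 + 30 + 31 + 31 + 30 + 31 + 30 + 31 + 31 + 28 + 31 + 30 + 31 + 30 + 31 + 31 + 30 + 31 + 30 + 31 + 31 + 29 + 31 + 30 + 31 + 30 + 31 + 31 + 30 + 31 + 30 + 31 + 31 + 28 + 31 + 30 + 12 = 1166.

1166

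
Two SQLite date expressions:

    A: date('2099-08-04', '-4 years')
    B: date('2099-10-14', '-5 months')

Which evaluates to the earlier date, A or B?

A = 2095-08-04.
B = 2099-05-14.
A is earlier.

A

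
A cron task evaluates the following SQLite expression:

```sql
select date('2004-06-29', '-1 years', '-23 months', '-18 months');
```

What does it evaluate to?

Adding -1 year to 2004-06-29 gives 2003-06-29.
Adding -23 months to 2003-06-29 gives 2001-07-29.
Adding -18 months to 2001-07-29 gives 2000-01-29.

2000-01-29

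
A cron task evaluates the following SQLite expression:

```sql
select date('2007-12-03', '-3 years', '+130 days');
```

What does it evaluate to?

Adding -3 years to 2007-12-03 gives 2004-12-03.
Applying '+130 days' to 2004-12-03: counting 130 days forward gives 2005-04-12.

2005-04-12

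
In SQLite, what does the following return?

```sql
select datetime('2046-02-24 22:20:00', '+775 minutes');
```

2046-02-25 11:15:00

775 minutes = 12h 55m; +775 minutes from 2046-02-24 22:20:00 is 2046-02-25 11:15:00 (crosses midnight).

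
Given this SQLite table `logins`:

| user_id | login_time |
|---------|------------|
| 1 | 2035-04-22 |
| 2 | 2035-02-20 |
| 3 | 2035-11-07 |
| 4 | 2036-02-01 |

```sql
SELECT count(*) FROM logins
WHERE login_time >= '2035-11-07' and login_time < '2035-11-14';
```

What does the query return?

Rows in [2035-11-07, 2035-11-14): 2035-11-07 → 1 row.

1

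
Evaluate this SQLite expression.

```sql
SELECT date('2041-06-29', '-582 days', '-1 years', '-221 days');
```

Applying '-582 days' to 2041-06-29: counting 582 days back gives 2039-11-25.
Adding -1 year to 2039-11-25 gives 2038-11-25.
Applying '-221 days' to 2038-11-25: counting 221 days back gives 2038-04-18.

2038-04-18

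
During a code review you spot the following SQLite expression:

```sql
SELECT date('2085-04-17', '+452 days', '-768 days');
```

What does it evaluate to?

Applying '+452 days' to 2085-04-17: counting 452 days forward gives 2086-07-13.
Applying '-768 days' to 2086-07-13: counting 768 days back gives 2084-06-05.

2084-06-05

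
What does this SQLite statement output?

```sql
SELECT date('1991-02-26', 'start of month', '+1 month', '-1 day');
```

1991-02-28

`start of month` rewinds 1991-02-26 to 1991-02-01.
Adding +1 month to 1991-02-01 gives 1991-03-01.
Going back 1 day from 1991-03-01 reaches 1991-02-28 (last day of February, 28 days).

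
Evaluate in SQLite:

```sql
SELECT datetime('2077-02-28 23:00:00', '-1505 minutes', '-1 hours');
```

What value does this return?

2077-02-27 20:55:00

1505 minutes = 25h 5m; -1505 minutes from 2077-02-28 23:00:00 is 2077-02-27 21:55:00 (crosses midnight).
-1 hours from 2077-02-27 21:55:00 is 2077-02-27 20:55:00.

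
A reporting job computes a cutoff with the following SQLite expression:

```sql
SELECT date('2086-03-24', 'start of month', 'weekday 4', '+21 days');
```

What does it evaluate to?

`start of month` rewinds 2086-03-24 to 2086-03-01.
`weekday 4` advances to the next Thursday; 2086-03-01 is a Friday, so it moves forward to 2086-03-07.
Advancing 21 more days within March lands on 2086-03-28.

2086-03-28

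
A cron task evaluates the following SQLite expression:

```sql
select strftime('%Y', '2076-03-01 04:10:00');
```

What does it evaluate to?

2076

`%Y` extracts the 4-digit year: 2076.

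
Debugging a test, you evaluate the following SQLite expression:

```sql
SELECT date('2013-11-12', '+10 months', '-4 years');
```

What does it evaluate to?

Adding +10 months to 2013-11-12 gives 2014-09-12.
Adding -4 years to 2014-09-12 gives 2010-09-12.

2010-09-12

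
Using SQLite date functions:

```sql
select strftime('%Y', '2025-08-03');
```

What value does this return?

2025

`%Y` extracts the 4-digit year: 2025.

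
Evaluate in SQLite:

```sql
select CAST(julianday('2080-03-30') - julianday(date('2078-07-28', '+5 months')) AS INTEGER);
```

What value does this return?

458

Adding +5 months to 2078-07-28 gives 2078-12-28.
3 days remain in December 2078 after the 28th (31 − 28).
Full months from January 2079 through February 2080 contribute their day counts.
Then 30 days into March 2080.
Total: 3 + 31 + 28 + 31 + 30 + 31 + 30 + 31 + 31 + 30 + 31 + 30 + 31 + 31 + 29 + 30 = 458.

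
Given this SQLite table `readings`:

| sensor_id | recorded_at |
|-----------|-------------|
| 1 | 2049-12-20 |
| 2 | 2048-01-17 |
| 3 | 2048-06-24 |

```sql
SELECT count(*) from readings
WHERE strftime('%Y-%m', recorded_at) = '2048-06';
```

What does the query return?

Rows with year-month 2048-06: 2048-06-24 → 1.

1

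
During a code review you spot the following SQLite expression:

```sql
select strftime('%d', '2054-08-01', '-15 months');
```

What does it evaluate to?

First apply '-15 months': 2054-08-01 → 2053-05-01.
`%d` extracts the 2-digit day of month: 01.

01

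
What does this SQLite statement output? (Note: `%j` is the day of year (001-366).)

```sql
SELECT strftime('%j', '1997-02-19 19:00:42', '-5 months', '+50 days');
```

First apply '-5 months', '+50 days': 1997-02-19 19:00:42 → 1996-11-08 19:00:42.
Day-of-year for 1996-11-08: days since 1996-01-01 inclusive = 313, zero-padded to 313.

313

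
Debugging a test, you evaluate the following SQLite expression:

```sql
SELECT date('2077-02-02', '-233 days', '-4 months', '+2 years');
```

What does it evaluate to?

2078-02-14

Applying '-233 days' to 2077-02-02: counting 233 days back gives 2076-06-14.
Adding -4 months to 2076-06-14 gives 2076-02-14.
Adding +2 years to 2076-02-14 gives 2078-02-14.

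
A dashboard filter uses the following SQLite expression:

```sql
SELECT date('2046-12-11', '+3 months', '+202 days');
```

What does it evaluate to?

2047-09-29

Adding +3 months to 2046-12-11 gives 2047-03-11.
Applying '+202 days' to 2047-03-11: counting 202 days forward gives 2047-09-29.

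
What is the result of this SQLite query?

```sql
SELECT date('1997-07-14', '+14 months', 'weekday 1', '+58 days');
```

1998-11-11

Adding +14 months to 1997-07-14 gives 1998-09-14.
`weekday 1` advances to the next Monday; 1998-09-14 is already a Monday, so it stays at 1998-09-14.
Applying '+58 days' to 1998-09-14: counting 58 days forward gives 1998-11-11.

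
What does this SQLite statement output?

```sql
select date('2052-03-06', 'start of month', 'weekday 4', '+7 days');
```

2052-03-14

`start of month` rewinds 2052-03-06 to 2052-03-01.
`weekday 4` advances to the next Thursday; 2052-03-01 is a Friday, so it moves forward to 2052-03-07.
Advancing 7 more days within March lands on 2052-03-14.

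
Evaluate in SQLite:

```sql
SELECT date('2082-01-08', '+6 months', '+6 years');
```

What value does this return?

Adding +6 months to 2082-01-08 gives 2082-07-08.
Adding +6 years to 2082-07-08 gives 2088-07-08.

2088-07-08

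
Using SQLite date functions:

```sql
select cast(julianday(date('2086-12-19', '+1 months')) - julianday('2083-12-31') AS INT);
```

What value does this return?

1115

Adding +1 month to 2086-12-19 gives 2087-01-19.
0 days remain in December 2083 after the 31st (31 − 31).
Full months from January 2084 through December 2086 contribute their day counts.
Then 19 days into January 2087.
Total: 0 + 31 + 29 + 31 + 30 + 31 + 30 + 31 + 31 + 30 + 31 + 30 + 31 + 31 + 28 + 31 + 30 + 31 + 30 + 31 + 31 + 30 + 31 + 30 + 31 + 31 + 28 + 31 + 30 + 31 + 30 + 31 + 31 + 30 + 31 + 30 + 31 + 19 = 1115.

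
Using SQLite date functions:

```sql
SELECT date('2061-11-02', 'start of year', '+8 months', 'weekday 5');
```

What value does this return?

2061-09-02

`start of year` rewinds 2061-11-02 to 2061-01-01.
Adding +8 months to 2061-01-01 gives 2061-09-01.
`weekday 5` advances to the next Friday; 2061-09-01 is a Thursday, so it moves forward to 2061-09-02.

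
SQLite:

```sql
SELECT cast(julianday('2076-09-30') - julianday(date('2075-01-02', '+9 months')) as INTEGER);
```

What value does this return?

364

Adding +9 months to 2075-01-02 gives 2075-10-02.
29 days remain in October 2075 after the 2nd (31 − 2).
Full months from November 2075 through August 2076 contribute their day counts.
Then 30 days into September 2076.
Total: 29 + 30 + 31 + 31 + 29 + 31 + 30 + 31 + 30 + 31 + 31 + 30 = 364.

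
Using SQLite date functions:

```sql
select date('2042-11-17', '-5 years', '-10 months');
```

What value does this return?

Adding -5 years to 2042-11-17 gives 2037-11-17.
Adding -10 months to 2037-11-17 gives 2037-01-17.

2037-01-17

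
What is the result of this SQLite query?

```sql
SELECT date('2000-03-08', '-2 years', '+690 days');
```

Adding -2 years to 2000-03-08 gives 1998-03-08.
Applying '+690 days' to 1998-03-08: counting 690 days forward gives 2000-01-27.

2000-01-27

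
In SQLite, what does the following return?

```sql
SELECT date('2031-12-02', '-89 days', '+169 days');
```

Applying '-89 days' to 2031-12-02: counting 89 days back gives 2031-09-04.
Applying '+169 days' to 2031-09-04: counting 169 days forward gives 2032-02-20.

2032-02-20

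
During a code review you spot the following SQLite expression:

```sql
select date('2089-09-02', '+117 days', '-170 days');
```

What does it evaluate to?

2089-07-11

Applying '+117 days' to 2089-09-02: counting 117 days forward gives 2089-12-28.
Applying '-170 days' to 2089-12-28: counting 170 days back gives 2089-07-11.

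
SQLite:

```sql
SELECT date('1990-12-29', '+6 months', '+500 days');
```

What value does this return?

Adding +6 months to 1990-12-29 gives 1991-06-29.
Applying '+500 days' to 1991-06-29: counting 500 days forward gives 1992-11-10.

1992-11-10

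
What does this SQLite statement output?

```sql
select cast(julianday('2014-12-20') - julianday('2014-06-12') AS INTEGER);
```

18 days remain in June 2014 after the 12th (30 − 12).
July 2014: 31 days.
August 2014: 31 days.
September 2014: 30 days.
October 2014: 31 days.
November 2014: 30 days.
Then 20 days into December 2014.
Total: 18 + 31 + 31 + 30 + 31 + 30 + 20 = 191.

191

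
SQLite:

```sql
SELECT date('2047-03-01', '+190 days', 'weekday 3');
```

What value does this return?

Applying '+190 days' to 2047-03-01: counting 190 days forward gives 2047-09-07.
`weekday 3` advances to the next Wednesday; 2047-09-07 is a Saturday, so it moves forward to 2047-09-11.

2047-09-11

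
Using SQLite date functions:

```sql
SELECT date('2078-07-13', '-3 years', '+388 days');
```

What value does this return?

Adding -3 years to 2078-07-13 gives 2075-07-13.
Applying '+388 days' to 2075-07-13: counting 388 days forward gives 2076-08-04.

2076-08-04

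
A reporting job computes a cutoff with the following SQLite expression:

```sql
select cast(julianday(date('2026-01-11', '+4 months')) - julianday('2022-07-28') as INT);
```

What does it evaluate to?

1383

Adding +4 months to 2026-01-11 gives 2026-05-11.
3 days remain in July 2022 after the 28th (31 − 28).
Full months from August 2022 through April 2026 contribute their day counts.
Then 11 days into May 2026.
Total: 3 + 31 + 30 + 31 + 30 + 31 + 31 + 28 + 31 + 30 + 31 + 30 + 31 + 31 + 30 + 31 + 30 + 31 + 31 + 29 + 31 + 30 + 31 + 30 + 31 + 31 + 30 + 31 + 30 + 31 + 31 + 28 + 31 + 30 + 31 + 30 + 31 + 31 + 30 + 31 + 30 + 31 + 31 + 28 + 31 + 30 + 11 = 1383.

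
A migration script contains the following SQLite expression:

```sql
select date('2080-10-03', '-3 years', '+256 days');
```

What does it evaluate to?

Adding -3 years to 2080-10-03 gives 2077-10-03.
Applying '+256 days' to 2077-10-03: counting 256 days forward gives 2078-06-16.

2078-06-16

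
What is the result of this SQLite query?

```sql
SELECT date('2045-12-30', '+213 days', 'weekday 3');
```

2046-08-01

Applying '+213 days' to 2045-12-30: counting 213 days forward gives 2046-07-31.
`weekday 3` advances to the next Wednesday; 2046-07-31 is a Tuesday, so it moves forward to 2046-08-01.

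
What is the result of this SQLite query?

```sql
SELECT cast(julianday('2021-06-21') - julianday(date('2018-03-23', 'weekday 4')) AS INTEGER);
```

`weekday 4` advances to the next Thursday; 2018-03-23 is a Friday, so it moves forward to 2018-03-29.
2 days remain in March 2018 after the 29th (31 − 29).
Full months from April 2018 through May 2021 contribute their day counts.
Then 21 days into June 2021.
Total: 2 + 30 + 31 + 30 + 31 + 31 + 30 + 31 + 30 + 31 + 31 + 28 + 31 + 30 + 31 + 30 + 31 + 31 + 30 + 31 + 30 + 31 + 31 + 29 + 31 + 30 + 31 + 30 + 31 + 31 + 30 + 31 + 30 + 31 + 31 + 28 + 31 + 30 + 31 + 21 = 1180.

1180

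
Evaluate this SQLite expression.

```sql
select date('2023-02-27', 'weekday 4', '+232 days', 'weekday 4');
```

`weekday 4` advances to the next Thursday; 2023-02-27 is a Monday, so it moves forward to 2023-03-02.
Applying '+232 days' to 2023-03-02: counting 232 days forward gives 2023-10-20.
`weekday 4` advances to the next Thursday; 2023-10-20 is a Friday, so it moves forward to 2023-10-26.

2023-10-26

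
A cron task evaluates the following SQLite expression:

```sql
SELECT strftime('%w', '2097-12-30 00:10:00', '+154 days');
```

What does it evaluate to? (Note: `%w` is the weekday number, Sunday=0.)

1

First apply '+154 days': 2097-12-30 00:10:00 → 2098-06-02 00:10:00.
2098-06-02 is a Monday; with Sunday=0 that is 1.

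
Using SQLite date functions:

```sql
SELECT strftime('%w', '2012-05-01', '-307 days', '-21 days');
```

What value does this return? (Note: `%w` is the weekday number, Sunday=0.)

3

First apply '-307 days', '-21 days': 2012-05-01 → 2011-06-08.
2011-06-08 is a Wednesday; with Sunday=0 that is 3.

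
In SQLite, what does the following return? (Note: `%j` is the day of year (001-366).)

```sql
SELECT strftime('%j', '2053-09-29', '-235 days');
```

037

First apply '-235 days': 2053-09-29 → 2053-02-06.
Day-of-year for 2053-02-06: days since 2053-01-01 inclusive = 37, zero-padded to 037.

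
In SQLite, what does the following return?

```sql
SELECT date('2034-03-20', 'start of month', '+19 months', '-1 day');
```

`start of month` rewinds 2034-03-20 to 2034-03-01.
Adding +19 months to 2034-03-01 gives 2035-10-01.
Going back 1 day from 2035-10-01 reaches 2035-09-30 (last day of September, 30 days).

2035-09-30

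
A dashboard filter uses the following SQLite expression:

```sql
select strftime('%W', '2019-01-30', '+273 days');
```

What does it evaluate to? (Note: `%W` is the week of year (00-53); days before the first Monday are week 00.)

First apply '+273 days': 2019-01-30 → 2019-10-30.
2019-10-30 is a Wednesday. SQLite's %W counts Mondays since the year started; the result is 43.

43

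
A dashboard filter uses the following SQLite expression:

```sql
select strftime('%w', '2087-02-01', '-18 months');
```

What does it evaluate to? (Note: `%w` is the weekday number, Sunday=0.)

First apply '-18 months': 2087-02-01 → 2085-08-01.
2085-08-01 is a Wednesday; with Sunday=0 that is 3.

3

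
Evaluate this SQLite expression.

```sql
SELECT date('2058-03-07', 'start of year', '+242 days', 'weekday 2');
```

`start of year` rewinds 2058-03-07 to 2058-01-01.
Applying '+242 days' to 2058-01-01: counting 242 days forward gives 2058-08-31.
`weekday 2` advances to the next Tuesday; 2058-08-31 is a Saturday, so it moves forward to 2058-09-03.

2058-09-03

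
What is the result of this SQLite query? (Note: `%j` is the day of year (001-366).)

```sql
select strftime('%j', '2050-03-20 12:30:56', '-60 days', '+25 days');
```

First apply '-60 days', '+25 days': 2050-03-20 12:30:56 → 2050-02-13 12:30:56.
Day-of-year for 2050-02-13: days since 2050-01-01 inclusive = 44, zero-padded to 044.

044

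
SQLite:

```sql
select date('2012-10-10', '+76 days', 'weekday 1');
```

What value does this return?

2012-12-31

Applying '+76 days' to 2012-10-10: counting 76 days forward gives 2012-12-25.
`weekday 1` advances to the next Monday; 2012-12-25 is a Tuesday, so it moves forward to 2012-12-31.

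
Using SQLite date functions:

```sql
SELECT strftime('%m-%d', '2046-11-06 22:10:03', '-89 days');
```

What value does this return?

First apply '-89 days': 2046-11-06 22:10:03 → 2046-08-09 22:10:03.
`%m-%d` extracts the month-day: 08-09.

08-09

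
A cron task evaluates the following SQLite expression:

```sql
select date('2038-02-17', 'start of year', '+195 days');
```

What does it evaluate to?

`start of year` rewinds 2038-02-17 to 2038-01-01.
Applying '+195 days' to 2038-01-01: counting 195 days forward gives 2038-07-15.

2038-07-15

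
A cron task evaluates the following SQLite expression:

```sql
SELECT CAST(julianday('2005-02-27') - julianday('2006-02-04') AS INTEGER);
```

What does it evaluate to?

-342

1 day remains in February 2005 after the 27th (28 − 27).
Full months from March 2005 through January 2006 contribute their day counts.
Then 4 days into February 2006.
Total: 1 + 31 + 30 + 31 + 30 + 31 + 31 + 30 + 31 + 30 + 31 + 31 + 4 = 342.
The subtraction is earlier − later, so the result is −342 → -342.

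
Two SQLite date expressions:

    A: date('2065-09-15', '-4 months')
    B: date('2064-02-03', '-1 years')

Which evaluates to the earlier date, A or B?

A = 2065-05-15.
B = 2063-02-03.
B is earlier.

B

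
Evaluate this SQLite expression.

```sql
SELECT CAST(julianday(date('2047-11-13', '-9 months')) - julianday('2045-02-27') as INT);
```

Adding -9 months to 2047-11-13 gives 2047-02-13.
1 day remains in February 2045 after the 27th (28 − 27).
Full months from March 2045 through January 2047 contribute their day counts.
Then 13 days into February 2047.
Total: 1 + 31 + 30 + 31 + 30 + 31 + 31 + 30 + 31 + 30 + 31 + 31 + 28 + 31 + 30 + 31 + 30 + 31 + 31 + 30 + 31 + 30 + 31 + 31 + 13 = 716.

716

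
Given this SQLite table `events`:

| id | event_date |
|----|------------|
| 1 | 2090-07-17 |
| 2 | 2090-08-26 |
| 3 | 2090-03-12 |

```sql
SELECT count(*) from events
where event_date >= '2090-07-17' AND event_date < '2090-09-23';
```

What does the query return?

Rows in [2090-07-17, 2090-09-23): 2090-07-17, 2090-08-26 → 2 rows.

2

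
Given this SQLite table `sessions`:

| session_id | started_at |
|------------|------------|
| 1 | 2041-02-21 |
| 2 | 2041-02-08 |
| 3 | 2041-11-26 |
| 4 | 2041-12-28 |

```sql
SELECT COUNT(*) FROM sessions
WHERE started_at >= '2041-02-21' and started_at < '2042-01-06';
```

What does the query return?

Rows in [2041-02-21, 2042-01-06): 2041-02-21, 2041-11-26, 2041-12-28 → 3 rows.

3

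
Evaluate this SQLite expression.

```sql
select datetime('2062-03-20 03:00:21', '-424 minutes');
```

424 minutes = 7h 4m; -424 minutes from 2062-03-20 03:00:21 is 2062-03-19 19:56:21 (crosses midnight).

2062-03-19 19:56:21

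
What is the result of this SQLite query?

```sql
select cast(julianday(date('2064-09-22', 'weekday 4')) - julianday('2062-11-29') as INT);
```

`weekday 4` advances to the next Thursday; 2064-09-22 is a Monday, so it moves forward to 2064-09-25.
1 day remains in November 2062 after the 29th (30 − 29).
Full months from December 2062 through August 2064 contribute their day counts.
Then 25 days into September 2064.
Total: 1 + 31 + 31 + 28 + 31 + 30 + 31 + 30 + 31 + 31 + 30 + 31 + 30 + 31 + 31 + 29 + 31 + 30 + 31 + 30 + 31 + 31 + 25 = 666.

666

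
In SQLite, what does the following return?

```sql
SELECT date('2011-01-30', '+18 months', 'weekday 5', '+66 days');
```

Adding +18 months to 2011-01-30 gives 2012-07-30.
`weekday 5` advances to the next Friday; 2012-07-30 is a Monday, so it moves forward to 2012-08-03.
Applying '+66 days' to 2012-08-03: counting 66 days forward gives 2012-10-08.

2012-10-08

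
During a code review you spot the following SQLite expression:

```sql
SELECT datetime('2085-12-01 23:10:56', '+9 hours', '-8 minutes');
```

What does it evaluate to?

2085-12-02 08:02:56

+9 hours from 2085-12-01 23:10:56 is 2085-12-02 08:10:56 (crosses midnight).
-8 minutes from 2085-12-02 08:10:56 is 2085-12-02 08:02:56.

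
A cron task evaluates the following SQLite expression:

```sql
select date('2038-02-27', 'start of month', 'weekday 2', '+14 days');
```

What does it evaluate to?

`start of month` rewinds 2038-02-27 to 2038-02-01.
`weekday 2` advances to the next Tuesday; 2038-02-01 is a Monday, so it moves forward to 2038-02-02.
Advancing 14 more days within February lands on 2038-02-16.

2038-02-16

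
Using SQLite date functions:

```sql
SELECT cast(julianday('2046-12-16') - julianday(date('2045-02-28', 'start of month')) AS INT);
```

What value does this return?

683

`start of month` rewinds 2045-02-28 to 2045-02-01.
27 days remain in February 2045 after the 1st (28 − 1).
Full months from March 2045 through November 2046 contribute their day counts.
Then 16 days into December 2046.
Total: 27 + 31 + 30 + 31 + 30 + 31 + 31 + 30 + 31 + 30 + 31 + 31 + 28 + 31 + 30 + 31 + 30 + 31 + 31 + 30 + 31 + 30 + 16 = 683.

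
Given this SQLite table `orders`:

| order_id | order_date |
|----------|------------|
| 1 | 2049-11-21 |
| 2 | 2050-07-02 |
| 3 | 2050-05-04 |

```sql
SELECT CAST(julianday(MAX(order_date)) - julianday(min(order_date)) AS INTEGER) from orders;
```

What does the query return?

MIN = 2049-11-21, MAX = 2050-07-02.
9 days remain in November 2049 after the 21st (30 − 21).
Full months from December 2049 through June 2050 contribute their day counts.
Then 2 days into July 2050.
Total: 9 + 31 + 31 + 28 + 31 + 30 + 31 + 30 + 2 = 223.

223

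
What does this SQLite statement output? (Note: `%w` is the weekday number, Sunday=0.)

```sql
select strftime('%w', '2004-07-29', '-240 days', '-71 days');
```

First apply '-240 days', '-71 days': 2004-07-29 → 2003-09-22.
2003-09-22 is a Monday; with Sunday=0 that is 1.

1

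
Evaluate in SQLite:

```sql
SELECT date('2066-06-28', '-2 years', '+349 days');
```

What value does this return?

2065-06-12

Adding -2 years to 2066-06-28 gives 2064-06-28.
Applying '+349 days' to 2064-06-28: counting 349 days forward gives 2065-06-12.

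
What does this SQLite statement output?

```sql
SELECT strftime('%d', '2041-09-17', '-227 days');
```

First apply '-227 days': 2041-09-17 → 2041-02-02.
`%d` extracts the 2-digit day of month: 02.

02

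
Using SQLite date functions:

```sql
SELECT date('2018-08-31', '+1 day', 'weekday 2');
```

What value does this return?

2018-09-04

August 2018 has 31 days; 0 remain after the 31st, so 1 days reach 2018-09-01.
`weekday 2` advances to the next Tuesday; 2018-09-01 is a Saturday, so it moves forward to 2018-09-04.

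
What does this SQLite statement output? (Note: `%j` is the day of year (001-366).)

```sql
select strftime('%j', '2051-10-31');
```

304

Day-of-year for 2051-10-31: days since 2051-01-01 inclusive = 304, zero-padded to 304.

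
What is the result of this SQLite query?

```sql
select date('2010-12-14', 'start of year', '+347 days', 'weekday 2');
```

2010-12-14

`start of year` rewinds 2010-12-14 to 2010-01-01.
Applying '+347 days' to 2010-01-01: counting 347 days forward gives 2010-12-14.
`weekday 2` advances to the next Tuesday; 2010-12-14 is already a Tuesday, so it stays at 2010-12-14.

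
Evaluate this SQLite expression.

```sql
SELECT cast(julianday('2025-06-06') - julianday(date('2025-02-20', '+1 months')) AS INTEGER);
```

Adding +1 month to 2025-02-20 gives 2025-03-20.
11 days remain in March 2025 after the 20th (31 − 20).
April 2025: 30 days.
May 2025: 31 days.
Then 6 days into June 2025.
Total: 11 + 30 + 31 + 6 = 78.

78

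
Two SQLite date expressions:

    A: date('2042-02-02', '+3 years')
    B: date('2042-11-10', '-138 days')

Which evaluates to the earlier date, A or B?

B

A = 2045-02-02.
B = 2042-06-25.
B is earlier.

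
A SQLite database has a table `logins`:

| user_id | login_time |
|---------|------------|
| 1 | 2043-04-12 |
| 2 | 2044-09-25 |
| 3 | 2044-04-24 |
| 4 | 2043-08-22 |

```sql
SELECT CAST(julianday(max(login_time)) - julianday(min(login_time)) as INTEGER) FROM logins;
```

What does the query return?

532

MIN = 2043-04-12, MAX = 2044-09-25.
18 days remain in April 2043 after the 12th (30 − 12).
Full months from May 2043 through August 2044 contribute their day counts.
Then 25 days into September 2044.
Total: 18 + 31 + 30 + 31 + 31 + 30 + 31 + 30 + 31 + 31 + 29 + 31 + 30 + 31 + 30 + 31 + 31 + 25 = 532.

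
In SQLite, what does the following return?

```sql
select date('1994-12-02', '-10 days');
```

1994-11-22

Going back 2 days from 1994-12-02 reaches 1994-11-30 (last day of November, 30 days).
Going back 8 days within November lands on 1994-11-22.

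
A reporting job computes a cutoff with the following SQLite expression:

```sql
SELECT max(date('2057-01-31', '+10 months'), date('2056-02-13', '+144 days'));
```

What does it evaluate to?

2057-12-01

date('2057-01-31', '+10 months') → 2057-12-01.
date('2056-02-13', '+144 days') → 2056-07-06.
Later of the two is 2057-12-01.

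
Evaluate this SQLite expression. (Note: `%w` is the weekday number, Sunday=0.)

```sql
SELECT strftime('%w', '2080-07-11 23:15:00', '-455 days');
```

First apply '-455 days': 2080-07-11 23:15:00 → 2079-04-13 23:15:00.
2079-04-13 is a Thursday; with Sunday=0 that is 4.

4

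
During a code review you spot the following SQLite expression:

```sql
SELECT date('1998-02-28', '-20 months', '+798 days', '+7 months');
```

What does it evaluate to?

1999-04-04

Adding -20 months to 1998-02-28 gives 1996-06-28.
Applying '+798 days' to 1996-06-28: counting 798 days forward gives 1998-09-04.
Adding +7 months to 1998-09-04 gives 1999-04-04.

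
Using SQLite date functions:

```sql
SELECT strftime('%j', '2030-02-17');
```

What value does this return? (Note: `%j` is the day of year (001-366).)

Day-of-year for 2030-02-17: days since 2030-01-01 inclusive = 48, zero-padded to 048.

048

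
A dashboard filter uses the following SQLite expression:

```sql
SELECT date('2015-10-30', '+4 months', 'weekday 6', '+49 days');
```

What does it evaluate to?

2016-04-23

Adding +4 months to 2015-10-30 targets 2016-02-30. February 2016 has only 29 days, so SQLite normalizes the 1-day overflow forward to 2016-03-01.
`weekday 6` advances to the next Saturday; 2016-03-01 is a Tuesday, so it moves forward to 2016-03-05.
Applying '+49 days' to 2016-03-05: counting 49 days forward gives 2016-04-23.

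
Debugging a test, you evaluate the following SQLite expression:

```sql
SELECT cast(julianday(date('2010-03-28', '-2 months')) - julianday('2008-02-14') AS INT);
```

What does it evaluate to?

714

Adding -2 months to 2010-03-28 gives 2010-01-28.
15 days remain in February 2008 after the 14th (29 − 14).
Full months from March 2008 through December 2009 contribute their day counts.
Then 28 days into January 2010.
Total: 15 + 31 + 30 + 31 + 30 + 31 + 31 + 30 + 31 + 30 + 31 + 31 + 28 + 31 + 30 + 31 + 30 + 31 + 31 + 30 + 31 + 30 + 31 + 28 = 714.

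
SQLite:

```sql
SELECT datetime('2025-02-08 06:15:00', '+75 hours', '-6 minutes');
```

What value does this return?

+75 hours from 2025-02-08 06:15:00 is 2025-02-11 09:15:00 (crosses midnight).
-6 minutes from 2025-02-11 09:15:00 is 2025-02-11 09:09:00.

2025-02-11 09:09:00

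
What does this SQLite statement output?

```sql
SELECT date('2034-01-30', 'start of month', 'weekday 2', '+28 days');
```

2034-01-31

`start of month` rewinds 2034-01-30 to 2034-01-01.
`weekday 2` advances to the next Tuesday; 2034-01-01 is a Sunday, so it moves forward to 2034-01-03.
Advancing 28 more days within January lands on 2034-01-31.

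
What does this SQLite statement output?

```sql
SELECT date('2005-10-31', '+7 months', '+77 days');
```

Adding +7 months to 2005-10-31 gives 2006-05-31.
Applying '+77 days' to 2006-05-31: counting 77 days forward gives 2006-08-16.

2006-08-16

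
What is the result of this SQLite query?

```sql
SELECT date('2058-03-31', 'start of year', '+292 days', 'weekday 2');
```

`start of year` rewinds 2058-03-31 to 2058-01-01.
Applying '+292 days' to 2058-01-01: counting 292 days forward gives 2058-10-20.
`weekday 2` advances to the next Tuesday; 2058-10-20 is a Sunday, so it moves forward to 2058-10-22.

2058-10-22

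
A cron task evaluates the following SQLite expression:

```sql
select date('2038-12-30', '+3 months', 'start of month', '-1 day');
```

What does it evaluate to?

2039-02-28

Adding +3 months to 2038-12-30 gives 2039-03-30.
`start of month` rewinds 2039-03-30 to 2039-03-01.
Going back 1 day from 2039-03-01 reaches 2039-02-28 (last day of February, 28 days).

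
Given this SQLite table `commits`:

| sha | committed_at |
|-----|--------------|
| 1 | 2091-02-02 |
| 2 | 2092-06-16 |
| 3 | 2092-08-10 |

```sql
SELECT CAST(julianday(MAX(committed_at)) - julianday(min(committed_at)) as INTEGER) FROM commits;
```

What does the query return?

MIN = 2091-02-02, MAX = 2092-08-10.
26 days remain in February 2091 after the 2nd (28 − 2).
Full months from March 2091 through July 2092 contribute their day counts.
Then 10 days into August 2092.
Total: 26 + 31 + 30 + 31 + 30 + 31 + 31 + 30 + 31 + 30 + 31 + 31 + 29 + 31 + 30 + 31 + 30 + 31 + 10 = 555.

555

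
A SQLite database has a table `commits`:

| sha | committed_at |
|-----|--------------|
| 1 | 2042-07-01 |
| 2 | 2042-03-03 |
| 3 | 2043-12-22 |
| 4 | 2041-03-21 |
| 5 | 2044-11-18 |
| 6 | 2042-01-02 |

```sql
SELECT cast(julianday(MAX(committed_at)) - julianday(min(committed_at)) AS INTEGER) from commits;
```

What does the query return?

1338

MIN = 2041-03-21, MAX = 2044-11-18.
10 days remain in March 2041 after the 21st (31 − 21).
Full months from April 2041 through October 2044 contribute their day counts.
Then 18 days into November 2044.
Total: 10 + 30 + 31 + 30 + 31 + 31 + 30 + 31 + 30 + 31 + 31 + 28 + 31 + 30 + 31 + 30 + 31 + 31 + 30 + 31 + 30 + 31 + 31 + 28 + 31 + 30 + 31 + 30 + 31 + 31 + 30 + 31 + 30 + 31 + 31 + 29 + 31 + 30 + 31 + 30 + 31 + 31 + 30 + 31 + 18 = 1338.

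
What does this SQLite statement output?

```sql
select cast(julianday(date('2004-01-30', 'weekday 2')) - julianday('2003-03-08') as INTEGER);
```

332

`weekday 2` advances to the next Tuesday; 2004-01-30 is a Friday, so it moves forward to 2004-02-03.
23 days remain in March 2003 after the 8th (31 − 8).
Full months from April 2003 through January 2004 contribute their day counts.
Then 3 days into February 2004.
Total: 23 + 30 + 31 + 30 + 31 + 31 + 30 + 31 + 30 + 31 + 31 + 3 = 332.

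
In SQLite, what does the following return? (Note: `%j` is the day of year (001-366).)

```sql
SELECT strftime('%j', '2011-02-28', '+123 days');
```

182

First apply '+123 days': 2011-02-28 → 2011-07-01.
Day-of-year for 2011-07-01: days since 2011-01-01 inclusive = 182, zero-padded to 182.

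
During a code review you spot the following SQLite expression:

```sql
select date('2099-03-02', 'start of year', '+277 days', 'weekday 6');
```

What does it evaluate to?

`start of year` rewinds 2099-03-02 to 2099-01-01.
Applying '+277 days' to 2099-01-01: counting 277 days forward gives 2099-10-05.
`weekday 6` advances to the next Saturday; 2099-10-05 is a Monday, so it moves forward to 2099-10-10.

2099-10-10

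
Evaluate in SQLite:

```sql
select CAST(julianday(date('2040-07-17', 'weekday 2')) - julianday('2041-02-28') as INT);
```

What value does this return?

`weekday 2` advances to the next Tuesday; 2040-07-17 is already a Tuesday, so it stays at 2040-07-17.
14 days remain in July 2040 after the 17th (31 − 17).
Full months from August 2040 through January 2041 contribute their day counts.
Then 28 days into February 2041.
Total: 14 + 31 + 30 + 31 + 30 + 31 + 31 + 28 = 226.
The subtraction is earlier − later, so the result is −226 → -226.

-226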